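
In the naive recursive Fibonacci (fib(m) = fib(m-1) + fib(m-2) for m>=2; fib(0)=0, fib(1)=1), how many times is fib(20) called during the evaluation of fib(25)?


Let N(m) = number of times fib(m) is called while evaluating fib(25).
N(25) = 1 (the initial call).
N(24) = 1 (only fib(25) calls it).
For 1 <= m <= 23: fib(m) is called by fib(m+1) and fib(m+2), so
  N(m) = N(m+1) + N(m+2).
fib(0) is called only by fib(2), so N(0) = N(2).
Walk down from m=25:
  N(25)=1, N(24)=1, N(23)=2, N(22)=3, N(21)=5, N(20)=8
N(20) = 8


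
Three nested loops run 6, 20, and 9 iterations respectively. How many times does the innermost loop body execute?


Loop 1 (outermost): 6 iterations
Loop 2 (middle): 20 iterations per outer
Loop 3 (innermost): 9 iterations per middle
Total = 6 * 20 * 9 = 1080


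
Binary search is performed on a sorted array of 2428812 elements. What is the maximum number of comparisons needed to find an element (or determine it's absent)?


Binary search halves the search space each comparison:
  Step 1: search space = 2428812 -> 1214406
  Step 2: search space = 1214406 -> 607203
  Step 3: search space = 607203 -> 303601
  Step 4: search space = 303601 -> 151800
  Step 5: search space = 151800 -> 75900
  Step 6: search space = 75900 -> 37950
  Step 7: search space = 37950 -> 18975
  Step 8: search space = 18975 -> 9487
  Step 9: search space = 9487 -> 4743
  Step 10: search space = 4743 -> 2371
  Step 11: search space = 2371 -> 1185
  Step 12: search space = 1185 -> 592
  Step 13: search space = 592 -> 296
  Step 14: search space = 296 -> 148
  Step 15: search space = 148 -> 74
  Step 16: search space = 74 -> 37
  Step 17: search space = 37 -> 18
  Step 18: search space = 18 -> 9
  Step 19: search space = 9 -> 4
  Step 20: search space = 4 -> 2
  Step 21: search space = 2 -> 1
  Step 22: search space = 1 (final check)
Maximum comparisons = floor(log2(2428812)) + 1 = 21 + 1 = 22


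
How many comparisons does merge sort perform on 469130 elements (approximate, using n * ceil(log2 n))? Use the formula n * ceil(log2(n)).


Recursion depth: ceil(log2(469130)) = 19
Each recursion level merges n = 469130 elements
Total = 469130 * 19 = 8913470


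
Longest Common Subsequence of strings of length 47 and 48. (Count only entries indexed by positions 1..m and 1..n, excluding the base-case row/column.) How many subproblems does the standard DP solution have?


DP table indexed by positions in both strings.
First string: 47 positions
Second string: 48 positions
Total = 47 * 48 = 2256


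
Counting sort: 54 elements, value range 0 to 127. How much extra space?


n = 54 (output array)
k = 128 (count array for 128 distinct values)
Extra space = 54 + 128 = 182


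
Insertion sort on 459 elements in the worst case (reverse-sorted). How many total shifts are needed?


In the worst case (reverse-sorted), each element shifts past all previous:
  Element 1: 1 shifts
  Element 2: 2 shifts
  Element 3: 3 shifts
  Element 4: 4 shifts
  Element 5: 5 shifts
  ...
  Element 458: 458 shifts
Total = 1 + 2 + ... + 458
= 459*(459-1)/2 = 105111


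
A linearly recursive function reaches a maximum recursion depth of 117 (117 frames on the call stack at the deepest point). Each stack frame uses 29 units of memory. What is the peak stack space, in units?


Maximum recursion depth = 117 frames
Memory per frame = 29 units
Total stack space = depth * frame_size
= 117 * 29 = 3393


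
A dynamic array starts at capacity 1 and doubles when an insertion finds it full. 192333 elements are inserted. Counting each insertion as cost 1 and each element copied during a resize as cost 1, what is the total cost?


n = 192333
Insertion costs: 192333
Resizes copy 1, 2, 4, ... up to the largest power of 2 that is <= n-1 = 192332, i.e. 131072.
Copy costs = 1 + 2 + 4 + 8 + 16 + 32 + 64 + 128 + 256 + 512 + 1024 + 2048 + 4096 + 8192 + 16384 + 32768 + 65536 + 131072 = 262143
Total = 192333 + 262143 = 454476


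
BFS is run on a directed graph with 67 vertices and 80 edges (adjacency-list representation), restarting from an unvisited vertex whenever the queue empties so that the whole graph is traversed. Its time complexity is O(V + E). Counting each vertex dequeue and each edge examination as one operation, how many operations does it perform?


A full BFS traversal dequeues each vertex exactly once and examines each directed edge exactly once.
V = 67 (vertex processing cost)
E = 80 (edge examination cost)
Total operations proportional to V + E = 67 + 80 = 147


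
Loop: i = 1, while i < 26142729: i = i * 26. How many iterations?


i multiplies by 26 each step:
i = 1 -> 26 -> 676 -> 17576 -> 456976 -> 11881376 -> 308915776 (stop)
Iterations = ceil(log_26(26142729)) = 6


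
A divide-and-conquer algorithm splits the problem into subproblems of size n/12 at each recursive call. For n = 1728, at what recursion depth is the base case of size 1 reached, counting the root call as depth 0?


At each depth, the problem size is divided by 12:
  Depth 0: problem size = 1728
  Depth 1: problem size = 144
  Depth 2: problem size = 12
  Depth 3: problem size = 1 (base case)
The base case is reached at depth log_12(1728) = 3 (the tree has 4 levels counting depth 0, but the depth asked for is 3).
Recursion depth = 3


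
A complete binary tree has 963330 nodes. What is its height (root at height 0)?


In a complete binary tree, level k holds nodes 2^k .. 2^(k+1)-1 (1-indexed).
Height = floor(log2(n)) = floor(log2(963330)) = 19
Check: 2^19 = 524288 <= 963330 < 1048576 = 2^20


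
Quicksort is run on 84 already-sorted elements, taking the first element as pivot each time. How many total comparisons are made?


Sum of comparisons per partition:
83 + 82 + ... + 1 + 0
= 84 * (84 - 1) / 2
= 84 * 83 / 2
= 3486


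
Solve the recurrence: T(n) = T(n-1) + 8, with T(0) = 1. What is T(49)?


Unrolling the recurrence:
T(49) = T(48) + 8
       = T(47) + 8 + 8
       = T(46) + 8*3
       ...
       = T(0) + 8*49
       = 1 + 392 = 393


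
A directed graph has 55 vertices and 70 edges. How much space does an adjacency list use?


Adjacency list: one list head per vertex + one entry per edge
Vertex heads: 55
Edge entries: 70
Total = 55 + 70 = 125


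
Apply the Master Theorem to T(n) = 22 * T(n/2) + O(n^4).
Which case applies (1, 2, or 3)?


The Master Theorem: T(n) = a*T(n/b) + O(n^c)
  a = 22, b = 2, c = 4
log_b(a) = log_2(22) ~ 4.459
Compare b^c with a: 2^4 = 16 < 22, so c < log_b(a).
Since c < log_b(a), Case 1 applies.
T(n) = O(n^(log_2 22)) ~ O(n^4.459)
Master Theorem case = 1


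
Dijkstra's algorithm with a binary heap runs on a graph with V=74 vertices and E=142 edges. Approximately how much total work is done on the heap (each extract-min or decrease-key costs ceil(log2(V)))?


Dijkstra with a binary heap: each vertex is extracted once, each edge may relax once.
Each heap operation costs O(log V).
V + E = 74 + 142 = 216
ceil(log2(74)) = 7 (since 2^6 = 64 < 74 <= 128 = 2^7)
Total heap work = (V+E) * ceil(log2(V)) = 216 * 7 = 1512


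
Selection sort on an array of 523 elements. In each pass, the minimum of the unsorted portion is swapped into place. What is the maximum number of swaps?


Selection sort performs one swap per pass:
  Pass 1: find min in positions 0 to 522, swap with position 0
  Pass 2: find min in positions 1 to 522, swap with position 1
  Pass 3: find min in positions 2 to 522, swap with position 2
  Pass 4: find min in positions 3 to 522, swap with position 3
  Pass 5: find min in positions 4 to 522, swap with position 4
  ... (517 more passes)
Total passes (and swaps) = n - 1 = 523 - 1 = 522


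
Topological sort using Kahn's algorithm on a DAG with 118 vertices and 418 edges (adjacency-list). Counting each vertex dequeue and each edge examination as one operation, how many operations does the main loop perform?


Kahn's algorithm:
  1. Compute in-degrees: O(V + E)
  2. Process queue: each vertex dequeued once (O(V))
     each edge examined once (O(E))
Total = V + E = 118 + 418 = 536


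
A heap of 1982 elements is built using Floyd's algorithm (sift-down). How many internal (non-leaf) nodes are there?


Leaf nodes occupy roughly half the array.
Sift-down is called for each internal node, starting from the last one.
Internal nodes = floor(n/2) = floor(1982/2) = 991


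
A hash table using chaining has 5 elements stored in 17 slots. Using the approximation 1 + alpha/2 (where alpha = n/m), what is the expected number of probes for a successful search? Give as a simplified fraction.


Load factor alpha = n/m = 5/17
Expected probes = 1 + alpha/2 = 1 + 5/(2*17)
= 1 + 5/34
= 34/34 + 5/34
= 39/34


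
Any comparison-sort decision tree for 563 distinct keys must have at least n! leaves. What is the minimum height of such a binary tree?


A binary decision tree of height h has at most 2^h leaves and needs at least n! of them, so h >= ceil(log2(n!)).
563! is far too large to multiply out, so use Stirling's series:
  ln(n!) ~ n ln n - n + (1/2) ln(2 pi n) + 1/(12n)  (error below 1/(360 n^3), negligible here)
  ln(563) = 6.3332796
  n ln n = 563 * 6.3332796 = 3565.6364
  (1/2) ln(2 pi * 563) = (1/2) ln(3537.4333) = 4.0856
  1/(12*563) = 0.0001
  ln(563!) ~ 3565.6364 - 563 + 4.0856 + 0.0001 = 3006.7221
Convert to base 2: log2(563!) = 3006.7221 / ln 2 = 3006.7221 / 0.69314718 = 4337.7831
ceil(4337.7831) = 4338


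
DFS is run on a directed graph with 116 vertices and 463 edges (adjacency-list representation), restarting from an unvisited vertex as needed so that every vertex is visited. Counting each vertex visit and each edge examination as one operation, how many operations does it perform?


A full DFS traversal processes each vertex exactly once (push/pop on stack).
Each directed edge is examined once.
V = 116, E = 463
V + E = 579


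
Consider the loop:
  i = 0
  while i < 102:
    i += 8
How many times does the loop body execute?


Starting at i = 0, each iteration adds 8.
Iterations until i >= 102:
  Iteration 1: i = 0 -> i = 8
  Iteration 2: i = 8 -> i = 16
  Iteration 3: i = 16 -> i = 24
  Iteration 4: i = 24 -> i = 32
  Iteration 5: i = 32 -> i = 40
  Iteration 6: i = 40 -> i = 48
  Iteration 7: i = 48 -> i = 56
  Iteration 8: i = 56 -> i = 64
  ... continuing ...
Total iterations = ceil(102/8) = 13


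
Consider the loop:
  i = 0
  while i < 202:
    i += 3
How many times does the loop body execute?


Starting at i = 0, each iteration adds 3.
Iterations until i >= 202:
  Iteration 1: i = 0 -> i = 3
  Iteration 2: i = 3 -> i = 6
  Iteration 3: i = 6 -> i = 9
  Iteration 4: i = 9 -> i = 12
  Iteration 5: i = 12 -> i = 15
  Iteration 6: i = 15 -> i = 18
  Iteration 7: i = 18 -> i = 21
  Iteration 8: i = 21 -> i = 24
  ... continuing ...
Total iterations = ceil(202/3) = 68


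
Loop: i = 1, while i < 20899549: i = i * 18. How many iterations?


i multiplies by 18 each step:
i = 1 -> 18 -> 324 -> 5832 -> 104976 -> 1889568 -> 34012224 (stop)
Iterations = ceil(log_18(20899549)) = 6


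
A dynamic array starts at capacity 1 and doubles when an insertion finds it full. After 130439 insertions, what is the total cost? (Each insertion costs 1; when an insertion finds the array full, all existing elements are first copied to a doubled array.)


Insertion cost: 130439 (one per element)
Resizes occur just before inserting elements 2, 3, 5, 9, ...
Elements copied at each resize: 1 + 2 + 4 + 8 + 16 + 32 + 64 + 128 + 256 + 512 + 1024 + 2048 + 4096 + 8192 + 16384 + 32768 + 65536
Sum of copies = 131071 (geometric series: 2^k - 1)
Total = 130439 + 131071 = 261510


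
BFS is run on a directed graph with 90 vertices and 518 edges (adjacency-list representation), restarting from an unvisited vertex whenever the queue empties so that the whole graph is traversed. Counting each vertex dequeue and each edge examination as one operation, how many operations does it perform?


A full BFS traversal dequeues each vertex exactly once and examines each directed edge exactly once.
V = 90 (vertex processing cost)
E = 518 (edge examination cost)
Total operations proportional to V + E = 90 + 518 = 608


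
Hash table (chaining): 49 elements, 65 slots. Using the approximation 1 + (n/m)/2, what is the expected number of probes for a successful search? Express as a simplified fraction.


Computing expected probes:
alpha = 49/65
= 1 + alpha/2
= 1 + 49/(2*65)
= (2*65 + 49) / (2*65)
= 179/130


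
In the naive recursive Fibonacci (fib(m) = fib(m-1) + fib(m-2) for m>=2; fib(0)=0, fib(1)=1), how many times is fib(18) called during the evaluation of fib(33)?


Let N(m) = number of times fib(m) is called while evaluating fib(33).
N(33) = 1 (the initial call).
N(32) = 1 (only fib(33) calls it).
For 1 <= m <= 31: fib(m) is called by fib(m+1) and fib(m+2), so
  N(m) = N(m+1) + N(m+2).
fib(0) is called only by fib(2), so N(0) = N(2).
Walk down from m=33:
  N(33)=1, N(32)=1, N(31)=2, N(30)=3, N(29)=5, N(28)=8, N(27)=13, N(26)=21, N(25)=34, N(24)=55, N(23)=89, N(22)=144, N(21)=233, N(20)=377, N(19)=610, N(18)=987
N(18) = 987


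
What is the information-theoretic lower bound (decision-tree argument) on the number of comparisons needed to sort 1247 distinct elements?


A binary decision tree of height h has at most 2^h leaves and needs at least n! of them, so h >= ceil(log2(n!)).
1247! is far too large to multiply out, so use Stirling's series:
  ln(n!) ~ n ln n - n + (1/2) ln(2 pi n) + 1/(12n)  (error below 1/(360 n^3), negligible here)
  ln(1247) = 7.1284959
  n ln n = 1247 * 7.1284959 = 8889.2344
  (1/2) ln(2 pi * 1247) = (1/2) ln(7835.1321) = 4.4832
  1/(12*1247) = 0.0001
  ln(1247!) ~ 8889.2344 - 1247 + 4.4832 + 0.0001 = 7646.7177
Convert to base 2: log2(1247!) = 7646.7177 / ln 2 = 7646.7177 / 0.69314718 = 11031.8817
ceil(11031.8817) = 11032


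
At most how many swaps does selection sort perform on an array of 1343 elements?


Each of the 1342 passes places one element in its final position.
Pass 1: swap minimum into position 0
Pass 2: swap minimum of remaining into position 1
...
Pass 1342: last two elements, one swap
Maximum swaps = 1343 - 1 = 1342


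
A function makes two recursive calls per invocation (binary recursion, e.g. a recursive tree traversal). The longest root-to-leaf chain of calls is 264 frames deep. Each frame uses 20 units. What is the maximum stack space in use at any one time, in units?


Binary recursion: the two calls run one after the other, so only one root-to-leaf chain of frames is on the stack at a time.
Maximum depth (longest chain) = 264 frames
Each frame = 20 units
Max stack space = 264 * 20 = 5280


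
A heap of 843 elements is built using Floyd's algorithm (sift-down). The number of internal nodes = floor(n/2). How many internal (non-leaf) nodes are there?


Leaf nodes occupy roughly half the array.
Sift-down is called for each internal node, starting from the last one.
Internal nodes = floor(n/2) = floor(843/2) = 421


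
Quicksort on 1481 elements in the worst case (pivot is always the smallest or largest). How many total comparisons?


In the worst case, each partition step picks the worst pivot:
  Partition 1: 1480 comparisons (n-1 elements to compare)
  Partition 2: 1479 comparisons
  Partition 3: 1478 comparisons
  Partition 4: 1477 comparisons
  Partition 5: 1476 comparisons
  ...
  Last partition: 0 comparisons
Total = (n-1) + (n-2) + ... + 1 + 0 = n*(n-1)/2
= 1481*1480/2 = 1095940


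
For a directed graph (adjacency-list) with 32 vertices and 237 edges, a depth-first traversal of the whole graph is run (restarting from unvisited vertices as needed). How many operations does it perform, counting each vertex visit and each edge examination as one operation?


A full DFS traversal visits each vertex once and examines each edge once.
V = 32
E = 237
Sum = 32 + 237 = 269


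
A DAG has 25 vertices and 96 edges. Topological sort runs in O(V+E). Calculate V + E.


V = 25 (vertex processing)
E = 96 (edge processing)
V + E = 25 + 96 = 121


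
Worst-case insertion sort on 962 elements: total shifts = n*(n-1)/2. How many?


Sum of shifts = 1 + 2 + 3 + ... + 961
= 962 * 961 / 2
= 924482 / 2
= 462241


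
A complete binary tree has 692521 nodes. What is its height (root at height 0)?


In a complete binary tree, level k holds nodes 2^k .. 2^(k+1)-1 (1-indexed).
Height = floor(log2(n)) = floor(log2(692521)) = 19
Check: 2^19 = 524288 <= 692521 < 1048576 = 2^20


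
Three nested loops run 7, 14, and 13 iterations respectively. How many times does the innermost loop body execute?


Loop 1 (outermost): 7 iterations
Loop 2 (middle): 14 iterations per outer
Loop 3 (innermost): 13 iterations per middle
Total = 7 * 14 * 13 = 1274


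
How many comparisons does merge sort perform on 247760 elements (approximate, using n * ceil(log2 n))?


Recursion depth: ceil(log2(247760)) = 18
Each recursion level merges n = 247760 elements
Total = 247760 * 18 = 4459680


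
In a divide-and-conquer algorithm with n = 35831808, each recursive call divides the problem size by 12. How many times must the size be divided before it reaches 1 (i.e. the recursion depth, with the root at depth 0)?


Number of divisions = log_12(35831808)
Sizes: 35831808 -> 2985984 -> 248832 -> 20736 -> 1728 -> 144 -> 12 -> 1 (7 divisions)
Recursion depth = 7


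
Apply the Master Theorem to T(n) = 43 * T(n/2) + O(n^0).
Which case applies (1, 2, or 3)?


The Master Theorem: T(n) = a*T(n/b) + O(n^c)
  a = 43, b = 2, c = 0
log_b(a) = log_2(43) ~ 5.426
Compare b^c with a: 2^0 = 1 < 43, so c < log_b(a).
Since c < log_b(a), Case 1 applies.
T(n) = O(n^(log_2 43)) ~ O(n^5.426)
Master Theorem case = 1


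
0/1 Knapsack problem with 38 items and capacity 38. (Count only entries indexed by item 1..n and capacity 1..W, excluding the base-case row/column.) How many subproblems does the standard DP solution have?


The DP table is indexed by (item, capacity).
Rows: 38 items
Columns: 38 capacity values (1 to W)
Total subproblems = 38 * 38 = 1444


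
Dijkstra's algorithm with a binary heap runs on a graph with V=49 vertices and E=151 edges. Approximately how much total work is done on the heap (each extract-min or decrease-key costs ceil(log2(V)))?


Dijkstra with a binary heap: each vertex is extracted once, each edge may relax once.
Each heap operation costs O(log V).
V + E = 49 + 151 = 200
ceil(log2(49)) = 6 (since 2^5 = 32 < 49 <= 64 = 2^6)
Total heap work = (V+E) * ceil(log2(V)) = 200 * 6 = 1200


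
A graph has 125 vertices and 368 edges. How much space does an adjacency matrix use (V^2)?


Adjacency matrix: V x V grid of entries
Space = V^2 = 125^2 = 125 * 125 = 15625


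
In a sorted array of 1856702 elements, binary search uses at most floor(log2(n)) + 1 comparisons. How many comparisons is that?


Halving sequence: 1856702 -> 928351 -> 464175 -> 232087 -> 116043 -> 58021 -> 29010 -> 14505 -> 7252 -> 3626 -> 1813 -> 906 -> 453 -> 226 -> 113 -> 56 -> 28 -> 14 -> 7 -> 3 -> 1
Number of halvings = 20
Max comparisons = 20 + 1 = 21


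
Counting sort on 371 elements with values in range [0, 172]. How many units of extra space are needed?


Output array size: 371 (to store sorted result)
Count array size: 173 (one slot per possible value, range 0 to 172)
Total extra space = 371 + 173 = 544


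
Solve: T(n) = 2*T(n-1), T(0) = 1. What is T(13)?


Unrolling:
T(13) = 2*T(12) = 2^2*T(11) = ... = 2^13*T(0)
= 2^13 * 1
= 8192 * 1 = 8192


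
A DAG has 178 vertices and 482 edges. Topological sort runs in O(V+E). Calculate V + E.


V = 178 (vertex processing)
E = 482 (edge processing)
V + E = 178 + 482 = 660


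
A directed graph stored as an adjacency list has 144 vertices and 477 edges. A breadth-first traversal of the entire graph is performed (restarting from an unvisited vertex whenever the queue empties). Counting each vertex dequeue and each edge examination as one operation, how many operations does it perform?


A full BFS traversal dequeues each vertex once and examines each edge once.
Vertex visits: 144
Edge visits: 477
V + E = 144 + 477 = 621


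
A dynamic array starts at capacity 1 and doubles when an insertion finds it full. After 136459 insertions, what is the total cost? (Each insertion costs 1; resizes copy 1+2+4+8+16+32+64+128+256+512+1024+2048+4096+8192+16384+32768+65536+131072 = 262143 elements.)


Insertion cost: 136459 (one per element)
Resizes occur just before inserting elements 2, 3, 5, 9, ...
Elements copied at each resize: 1 + 2 + 4 + 8 + 16 + 32 + 64 + 128 + 256 + 512 + 1024 + 2048 + 4096 + 8192 + 16384 + 32768 + 65536 + 131072
Sum of copies = 262143 (geometric series: 2^k - 1)
Total = 136459 + 262143 = 398602


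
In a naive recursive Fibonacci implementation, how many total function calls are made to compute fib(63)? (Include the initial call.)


Let C(m) = total calls to evaluate fib(m). Then C(0)=C(1)=1, and
C(m) = 1 + C(m-1) + C(m-2) for m >= 2.
Build the table (each entry = 1 + previous two):
  C(0) = 1
  C(1) = 1
  C(2) = 1 + 1 + 1 = 3
  C(3) = 1 + 3 + 1 = 5
  C(4) = 1 + 5 + 3 = 9
  C(5) = 1 + 9 + 5 = 15
  C(6) = 1 + 15 + 9 = 25
  C(7) = 1 + 25 + 15 = 41
  C(8) = 1 + 41 + 25 = 67
  C(9) = 1 + 67 + 41 = 109
  C(10) = 1 + 109 + 67 = 177
  C(11) = 1 + 177 + 109 = 287
  C(12) = 1 + 287 + 177 = 465
  C(13) = 1 + 465 + 287 = 753
  C(14) = 1 + 753 + 465 = 1219
  C(15) = 1 + 1219 + 753 = 1973
  C(16) = 1 + 1973 + 1219 = 3193
  C(17) = 1 + 3193 + 1973 = 5167
  C(18) = 1 + 5167 + 3193 = 8361
  C(19) = 1 + 8361 + 5167 = 13529
  C(20) = 1 + 13529 + 8361 = 21891
  C(21) = 1 + 21891 + 13529 = 35421
  C(22) = 1 + 35421 + 21891 = 57313
  C(23) = 1 + 57313 + 35421 = 92735
  C(24) = 1 + 92735 + 57313 = 150049
  C(25) = 1 + 150049 + 92735 = 242785
  C(26) = 1 + 242785 + 150049 = 392835
  C(27) = 1 + 392835 + 242785 = 635621
  C(28) = 1 + 635621 + 392835 = 1028457
  C(29) = 1 + 1028457 + 635621 = 1664079
  C(30) = 1 + 1664079 + 1028457 = 2692537
  C(31) = 1 + 2692537 + 1664079 = 4356617
  C(32) = 1 + 4356617 + 2692537 = 7049155
  C(33) = 1 + 7049155 + 4356617 = 11405773
  C(34) = 1 + 11405773 + 7049155 = 18454929
  C(35) = 1 + 18454929 + 11405773 = 29860703
  C(36) = 1 + 29860703 + 18454929 = 48315633
  C(37) = 1 + 48315633 + 29860703 = 78176337
  C(38) = 1 + 78176337 + 48315633 = 126491971
  C(39) = 1 + 126491971 + 78176337 = 204668309
  C(40) = 1 + 204668309 + 126491971 = 331160281
  C(41) = 1 + 331160281 + 204668309 = 535828591
  C(42) = 1 + 535828591 + 331160281 = 866988873
  C(43) = 1 + 866988873 + 535828591 = 1402817465
  C(44) = 1 + 1402817465 + 866988873 = 2269806339
  C(45) = 1 + 2269806339 + 1402817465 = 3672623805
  C(46) = 1 + 3672623805 + 2269806339 = 5942430145
  C(47) = 1 + 5942430145 + 3672623805 = 9615053951
  C(48) = 1 + 9615053951 + 5942430145 = 15557484097
  C(49) = 1 + 15557484097 + 9615053951 = 25172538049
  C(50) = 1 + 25172538049 + 15557484097 = 40730022147
  C(51) = 1 + 40730022147 + 25172538049 = 65902560197
  C(52) = 1 + 65902560197 + 40730022147 = 106632582345
  C(53) = 1 + 106632582345 + 65902560197 = 172535142543
  C(54) = 1 + 172535142543 + 106632582345 = 279167724889
  C(55) = 1 + 279167724889 + 172535142543 = 451702867433
  C(56) = 1 + 451702867433 + 279167724889 = 730870592323
  C(57) = 1 + 730870592323 + 451702867433 = 1182573459757
  C(58) = 1 + 1182573459757 + 730870592323 = 1913444052081
  C(59) = 1 + 1913444052081 + 1182573459757 = 3096017511839
  C(60) = 1 + 3096017511839 + 1913444052081 = 5009461563921
  C(61) = 1 + 5009461563921 + 3096017511839 = 8105479075761
  C(62) = 1 + 8105479075761 + 5009461563921 = 13114940639683
  C(63) = 1 + 13114940639683 + 8105479075761 = 21220419715445
Total calls for fib(63) = 21220419715445


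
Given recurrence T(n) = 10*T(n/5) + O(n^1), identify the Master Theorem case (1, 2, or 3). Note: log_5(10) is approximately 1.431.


Master Theorem parameters: a=10, b=5, c=1
log_b(a) = 1.431
Compare b^c with a: 5^1 = 5 < 10, so c < log_b(a).
Comparing c=1 vs log_b(a)=1.431:
1 < 1.431 => Case 1
Result: T(n) = O(n^(log_5 10)) ~ O(n^1.431)
Master Theorem case = 1


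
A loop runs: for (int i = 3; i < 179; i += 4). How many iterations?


Loop starts at i = 3, increments by 4, stops when i >= 179.
Number of iterations = ceil((179 - 3) / 4)
= ceil(176 / 4)
= 44


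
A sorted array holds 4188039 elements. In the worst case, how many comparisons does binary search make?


Halving sequence: 4188039 -> 2094019 -> 1047009 -> 523504 -> 261752 -> 130876 -> 65438 -> 32719 -> 16359 -> 8179 -> 4089 -> 2044 -> 1022 -> 511 -> 255 -> 127 -> 63 -> 31 -> 15 -> 7 -> 3 -> 1
Number of halvings = 21
Max comparisons = 21 + 1 = 22


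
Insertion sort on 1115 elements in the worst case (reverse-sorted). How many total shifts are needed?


In the worst case (reverse-sorted), each element shifts past all previous:
  Element 1: 1 shifts
  Element 2: 2 shifts
  Element 3: 3 shifts
  Element 4: 4 shifts
  Element 5: 5 shifts
  ...
  Element 1114: 1114 shifts
Total = 1 + 2 + ... + 1114
= 1115*(1115-1)/2 = 621055


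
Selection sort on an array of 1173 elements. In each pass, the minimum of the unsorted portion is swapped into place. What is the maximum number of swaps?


Selection sort performs one swap per pass:
  Pass 1: find min in positions 0 to 1172, swap with position 0
  Pass 2: find min in positions 1 to 1172, swap with position 1
  Pass 3: find min in positions 2 to 1172, swap with position 2
  Pass 4: find min in positions 3 to 1172, swap with position 3
  Pass 5: find min in positions 4 to 1172, swap with position 4
  ... (1167 more passes)
Total passes (and swaps) = n - 1 = 1173 - 1 = 1172


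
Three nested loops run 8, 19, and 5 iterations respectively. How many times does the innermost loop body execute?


Loop 1 (outermost): 8 iterations
Loop 2 (middle): 19 iterations per outer
Loop 3 (innermost): 5 iterations per middle
Total = 8 * 19 * 5 = 760


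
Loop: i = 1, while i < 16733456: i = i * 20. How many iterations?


i multiplies by 20 each step:
i = 1 -> 20 -> 400 -> 8000 -> 160000 -> 3200000 -> 64000000 (stop)
Iterations = ceil(log_20(16733456)) = 6


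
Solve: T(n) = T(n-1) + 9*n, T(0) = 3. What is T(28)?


Expanding the recurrence:
T(28) = T(27) + 9*28
       = T(26) + 9*27 + 9*28
       ...
       = T(0) + 9*(1 + 2 + ... + 28)
       = 3 + 9 * 28*29/2
       = 3 + 9 * 406
       = 3 + 3654 = 3657


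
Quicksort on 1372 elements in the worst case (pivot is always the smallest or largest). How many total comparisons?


In the worst case, each partition step picks the worst pivot:
  Partition 1: 1371 comparisons (n-1 elements to compare)
  Partition 2: 1370 comparisons
  Partition 3: 1369 comparisons
  Partition 4: 1368 comparisons
  Partition 5: 1367 comparisons
  ...
  Last partition: 0 comparisons
Total = (n-1) + (n-2) + ... + 1 + 0 = n*(n-1)/2
= 1372*1371/2 = 940506


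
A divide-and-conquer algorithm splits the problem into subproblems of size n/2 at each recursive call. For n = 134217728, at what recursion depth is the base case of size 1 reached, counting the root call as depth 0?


At each depth, the problem size is divided by 2:
  Depth 0: problem size = 134217728
  Depth 1: problem size = 67108864
  Depth 2: problem size = 33554432
  Depth 3: problem size = 16777216
  Depth 4: problem size = 8388608
  Depth 5: problem size = 4194304
  Depth 6: problem size = 2097152
  Depth 7: problem size = 1048576
  Depth 8: problem size = 524288
  Depth 9: problem size = 262144
  Depth 10: problem size = 131072
  Depth 11: problem size = 65536
  Depth 12: problem size = 32768
  Depth 13: problem size = 16384
  Depth 14: problem size = 8192
  Depth 15: problem size = 4096
  Depth 16: problem size = 2048
  Depth 17: problem size = 1024
  Depth 18: problem size = 512
  Depth 19: problem size = 256
  Depth 20: problem size = 128
  Depth 21: problem size = 64
  Depth 22: problem size = 32
  Depth 23: problem size = 16
  Depth 24: problem size = 8
  Depth 25: problem size = 4
  Depth 26: problem size = 2
  Depth 27: problem size = 1 (base case)
The base case is reached at depth log_2(134217728) = 27 (the tree has 28 levels counting depth 0, but the depth asked for is 27).
Recursion depth = 27


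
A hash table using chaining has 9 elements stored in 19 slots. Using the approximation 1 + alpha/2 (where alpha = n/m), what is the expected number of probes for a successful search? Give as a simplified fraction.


Load factor alpha = n/m = 9/19
Expected probes = 1 + alpha/2 = 1 + 9/(2*19)
= 1 + 9/38
= 38/38 + 9/38
= 47/38


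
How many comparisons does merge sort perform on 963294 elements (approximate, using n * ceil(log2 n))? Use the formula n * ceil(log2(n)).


Recursion depth: ceil(log2(963294)) = 20
Each recursion level merges n = 963294 elements
Total = 963294 * 20 = 19265880


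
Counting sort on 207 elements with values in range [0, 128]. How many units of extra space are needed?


Output array size: 207 (to store sorted result)
Count array size: 129 (one slot per possible value, range 0 to 128)
Total extra space = 207 + 129 = 336


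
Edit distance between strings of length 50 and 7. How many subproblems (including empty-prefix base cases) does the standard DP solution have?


The table includes base cases (empty prefixes).
Rows: (m+1) = 51
Columns: (n+1) = 8
Total = 51 * 8 = 408


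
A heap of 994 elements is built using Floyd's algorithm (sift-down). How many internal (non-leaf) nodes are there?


Leaf nodes occupy roughly half the array.
Sift-down is called for each internal node, starting from the last one.
Internal nodes = floor(n/2) = floor(994/2) = 497


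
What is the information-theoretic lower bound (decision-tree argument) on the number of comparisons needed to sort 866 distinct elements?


A binary decision tree of height h has at most 2^h leaves and needs at least n! of them, so h >= ceil(log2(n!)).
866! is far too large to multiply out, so use Stirling's series:
  ln(n!) ~ n ln n - n + (1/2) ln(2 pi n) + 1/(12n)  (error below 1/(360 n^3), negligible here)
  ln(866) = 6.7638849
  n ln n = 866 * 6.7638849 = 5857.5243
  (1/2) ln(2 pi * 866) = (1/2) ln(5441.2385) = 4.3009
  1/(12*866) = 0.0001
  ln(866!) ~ 5857.5243 - 866 + 4.3009 + 0.0001 = 4995.8253
Convert to base 2: log2(866!) = 4995.8253 / ln 2 = 4995.8253 / 0.69314718 = 7207.4524
ceil(7207.4524) = 7208


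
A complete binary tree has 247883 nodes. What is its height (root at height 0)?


In a complete binary tree, level k holds nodes 2^k .. 2^(k+1)-1 (1-indexed).
Height = floor(log2(n)) = floor(log2(247883)) = 17
Check: 2^17 = 131072 <= 247883 < 262144 = 2^18


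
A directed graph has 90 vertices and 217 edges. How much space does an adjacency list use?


Adjacency list: one list head per vertex + one entry per edge
Vertex heads: 90
Edge entries: 217
Total = 90 + 217 = 307


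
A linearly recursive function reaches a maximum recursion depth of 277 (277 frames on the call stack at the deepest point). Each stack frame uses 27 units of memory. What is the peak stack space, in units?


Maximum recursion depth = 277 frames
Memory per frame = 27 units
Total stack space = depth * frame_size
= 277 * 27 = 7479


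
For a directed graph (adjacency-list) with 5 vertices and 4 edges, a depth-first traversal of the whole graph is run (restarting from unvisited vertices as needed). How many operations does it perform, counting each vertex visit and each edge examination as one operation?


A full DFS traversal visits each vertex once and examines each edge once.
V = 5
E = 4
Sum = 5 + 4 = 9


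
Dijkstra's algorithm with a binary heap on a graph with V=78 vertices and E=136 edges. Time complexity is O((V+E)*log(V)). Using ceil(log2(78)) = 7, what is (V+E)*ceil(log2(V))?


Dijkstra with a binary heap: each vertex is extracted once, each edge may relax once.
Each heap operation costs O(log V).
V + E = 78 + 136 = 214
ceil(log2(78)) = 7 (since 2^6 = 64 < 78 <= 128 = 2^7)
Total heap work = (V+E) * ceil(log2(V)) = 214 * 7 = 1498


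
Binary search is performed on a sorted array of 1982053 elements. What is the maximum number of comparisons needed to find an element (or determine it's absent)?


Binary search halves the search space each comparison:
  Step 1: search space = 1982053 -> 991026
  Step 2: search space = 991026 -> 495513
  Step 3: search space = 495513 -> 247756
  Step 4: search space = 247756 -> 123878
  Step 5: search space = 123878 -> 61939
  Step 6: search space = 61939 -> 30969
  Step 7: search space = 30969 -> 15484
  Step 8: search space = 15484 -> 7742
  Step 9: search space = 7742 -> 3871
  Step 10: search space = 3871 -> 1935
  Step 11: search space = 1935 -> 967
  Step 12: search space = 967 -> 483
  Step 13: search space = 483 -> 241
  Step 14: search space = 241 -> 120
  Step 15: search space = 120 -> 60
  Step 16: search space = 60 -> 30
  Step 17: search space = 30 -> 15
  Step 18: search space = 15 -> 7
  Step 19: search space = 7 -> 3
  Step 20: search space = 3 -> 1
  Step 21: search space = 1 (final check)
Maximum comparisons = floor(log2(1982053)) + 1 = 20 + 1 = 21


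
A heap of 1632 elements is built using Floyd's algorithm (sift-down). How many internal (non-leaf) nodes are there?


Leaf nodes occupy roughly half the array.
Sift-down is called for each internal node, starting from the last one.
Internal nodes = floor(n/2) = floor(1632/2) = 816


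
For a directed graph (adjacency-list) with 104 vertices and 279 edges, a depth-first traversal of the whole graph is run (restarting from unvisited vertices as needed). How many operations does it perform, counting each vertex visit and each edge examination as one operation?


A full DFS traversal visits each vertex once and examines each edge once.
V = 104
E = 279
Sum = 104 + 279 = 383


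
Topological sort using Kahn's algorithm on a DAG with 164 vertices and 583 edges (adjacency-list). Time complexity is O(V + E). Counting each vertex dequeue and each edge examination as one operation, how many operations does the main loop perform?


Kahn's algorithm:
  1. Compute in-degrees: O(V + E)
  2. Process queue: each vertex dequeued once (O(V))
     each edge examined once (O(E))
Total = V + E = 164 + 583 = 747


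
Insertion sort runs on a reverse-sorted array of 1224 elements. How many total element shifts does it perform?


Sum of shifts = 1 + 2 + 3 + ... + 1223
= 1224 * 1223 / 2
= 1496952 / 2
= 748476


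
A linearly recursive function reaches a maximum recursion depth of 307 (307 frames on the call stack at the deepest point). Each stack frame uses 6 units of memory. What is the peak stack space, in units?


Maximum recursion depth = 307 frames
Memory per frame = 6 units
Total stack space = depth * frame_size
= 307 * 6 = 1842


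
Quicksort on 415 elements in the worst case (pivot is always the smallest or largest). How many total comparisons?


In the worst case, each partition step picks the worst pivot:
  Partition 1: 414 comparisons (n-1 elements to compare)
  Partition 2: 413 comparisons
  Partition 3: 412 comparisons
  Partition 4: 411 comparisons
  Partition 5: 410 comparisons
  ...
  Last partition: 0 comparisons
Total = (n-1) + (n-2) + ... + 1 + 0 = n*(n-1)/2
= 415*414/2 = 85905


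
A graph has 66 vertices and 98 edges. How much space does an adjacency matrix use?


Adjacency matrix: V x V grid of entries
Space = V^2 = 66^2 = 66 * 66 = 4356


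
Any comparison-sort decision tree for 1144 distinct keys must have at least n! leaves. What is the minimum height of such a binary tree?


A binary decision tree of height h has at most 2^h leaves and needs at least n! of them, so h >= ceil(log2(n!)).
1144! is far too large to multiply out, so use Stirling's series:
  ln(n!) ~ n ln n - n + (1/2) ln(2 pi n) + 1/(12n)  (error below 1/(360 n^3), negligible here)
  ln(1144) = 7.0422862
  n ln n = 1144 * 7.0422862 = 8056.3754
  (1/2) ln(2 pi * 1144) = (1/2) ln(7187.9640) = 4.4401
  1/(12*1144) = 0.0001
  ln(1144!) ~ 8056.3754 - 1144 + 4.4401 + 0.0001 = 6916.8156
Convert to base 2: log2(1144!) = 6916.8156 / ln 2 = 6916.8156 / 0.69314718 = 9978.8556
ceil(9978.8556) = 9979


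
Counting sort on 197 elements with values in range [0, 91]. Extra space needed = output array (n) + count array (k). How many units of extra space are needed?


Output array size: 197 (to store sorted result)
Count array size: 92 (one slot per possible value, range 0 to 91)
Total extra space = 197 + 92 = 289


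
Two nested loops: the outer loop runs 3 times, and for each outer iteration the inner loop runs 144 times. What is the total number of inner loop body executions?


Outer loop: 3 iterations
Inner loop: 144 iterations per outer iteration
Total = 3 * 144 = 432


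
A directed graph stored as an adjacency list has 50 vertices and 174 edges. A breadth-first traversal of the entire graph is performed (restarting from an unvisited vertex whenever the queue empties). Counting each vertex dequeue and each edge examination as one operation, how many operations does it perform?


A full BFS traversal dequeues each vertex once and examines each edge once.
Vertex visits: 50
Edge visits: 174
V + E = 50 + 174 = 224


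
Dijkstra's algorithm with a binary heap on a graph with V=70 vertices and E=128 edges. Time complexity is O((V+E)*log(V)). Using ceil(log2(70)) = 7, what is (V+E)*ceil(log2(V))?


Dijkstra with a binary heap: each vertex is extracted once, each edge may relax once.
Each heap operation costs O(log V).
V + E = 70 + 128 = 198
ceil(log2(70)) = 7 (since 2^6 = 64 < 70 <= 128 = 2^7)
Total heap work = (V+E) * ceil(log2(V)) = 198 * 7 = 1386


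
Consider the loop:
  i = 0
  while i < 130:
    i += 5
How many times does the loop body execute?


Starting at i = 0, each iteration adds 5.
Iterations until i >= 130:
  Iteration 1: i = 0 -> i = 5
  Iteration 2: i = 5 -> i = 10
  Iteration 3: i = 10 -> i = 15
  Iteration 4: i = 15 -> i = 20
  Iteration 5: i = 20 -> i = 25
  Iteration 6: i = 25 -> i = 30
  Iteration 7: i = 30 -> i = 35
  Iteration 8: i = 35 -> i = 40
  ... continuing ...
Total iterations = ceil(130/5) = 26


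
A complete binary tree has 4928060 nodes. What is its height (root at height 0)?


In a complete binary tree, level k holds nodes 2^k .. 2^(k+1)-1 (1-indexed).
Height = floor(log2(n)) = floor(log2(4928060)) = 22
Check: 2^22 = 4194304 <= 4928060 < 8388608 = 2^23


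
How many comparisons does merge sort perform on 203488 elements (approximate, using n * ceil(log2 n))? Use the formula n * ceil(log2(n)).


Recursion depth: ceil(log2(203488)) = 18
Each recursion level merges n = 203488 elements
Total = 203488 * 18 = 3662784


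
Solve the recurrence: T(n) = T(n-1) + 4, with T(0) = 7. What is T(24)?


Unrolling the recurrence:
T(24) = T(23) + 4
       = T(22) + 4 + 4
       = T(21) + 4*3
       ...
       = T(0) + 4*24
       = 7 + 96 = 103


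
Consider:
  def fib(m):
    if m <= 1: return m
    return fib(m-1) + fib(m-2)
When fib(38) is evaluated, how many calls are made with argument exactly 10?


Let N(m) = number of times fib(m) is called while evaluating fib(38).
N(38) = 1 (the initial call).
N(37) = 1 (only fib(38) calls it).
For 1 <= m <= 36: fib(m) is called by fib(m+1) and fib(m+2), so
  N(m) = N(m+1) + N(m+2).
fib(0) is called only by fib(2), so N(0) = N(2).
Walk down from m=38:
  N(38)=1, N(37)=1, N(36)=2, N(35)=3, N(34)=5, N(33)=8, N(32)=13, N(31)=21, N(30)=34, N(29)=55, N(28)=89, N(27)=144, N(26)=233, N(25)=377, N(24)=610, N(23)=987, N(22)=1597, N(21)=2584, N(20)=4181, N(19)=6765, N(18)=10946, N(17)=17711, N(16)=28657, N(15)=46368, N(14)=75025, N(13)=121393, N(12)=196418, N(11)=317811, N(10)=514229
N(10) = 514229


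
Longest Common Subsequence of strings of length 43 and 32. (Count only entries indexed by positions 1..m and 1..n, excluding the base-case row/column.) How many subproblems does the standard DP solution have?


DP table indexed by positions in both strings.
First string: 43 positions
Second string: 32 positions
Total = 43 * 32 = 1376


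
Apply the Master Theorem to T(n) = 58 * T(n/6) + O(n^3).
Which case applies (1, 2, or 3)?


The Master Theorem: T(n) = a*T(n/b) + O(n^c)
  a = 58, b = 6, c = 3
log_b(a) = log_6(58) ~ 2.266
Compare b^c with a: 6^3 = 216 > 58, so c > log_b(a).
Since c > log_b(a), Case 3 applies.
T(n) = O(n^3)
Master Theorem case = 3
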